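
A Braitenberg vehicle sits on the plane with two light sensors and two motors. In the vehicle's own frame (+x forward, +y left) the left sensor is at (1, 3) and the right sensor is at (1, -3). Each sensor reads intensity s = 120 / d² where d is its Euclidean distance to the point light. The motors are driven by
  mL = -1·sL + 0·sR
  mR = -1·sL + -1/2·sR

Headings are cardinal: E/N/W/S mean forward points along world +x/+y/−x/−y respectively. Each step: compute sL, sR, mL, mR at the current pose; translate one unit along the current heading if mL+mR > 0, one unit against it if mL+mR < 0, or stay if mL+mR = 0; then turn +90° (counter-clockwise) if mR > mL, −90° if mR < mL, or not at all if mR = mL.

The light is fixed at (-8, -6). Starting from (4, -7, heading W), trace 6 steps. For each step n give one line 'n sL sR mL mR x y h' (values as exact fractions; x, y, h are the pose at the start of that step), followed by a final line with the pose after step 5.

n=0: pose=(4,-7,W); sL=120/137, sR=24/25; mL=-120/137, mR=-4644/3425; mL+mR=-7644/3425 → advance -1; mR−mL=-12/25 → turn -1·90°
n=1: pose=(5,-7,N); sL=6/5, sR=15/32; mL=-6/5, mR=-459/320; mL+mR=-843/320 → advance -1; mR−mL=-15/64 → turn -1·90°
n=2: pose=(5,-8,E); sL=120/197, sR=120/221; mL=-120/197, mR=-38340/43537; mL+mR=-64860/43537 → advance -1; mR−mL=-60/221 → turn -1·90°
n=3: pose=(4,-8,S); sL=20/39, sR=4/3; mL=-20/39, mR=-46/39; mL+mR=-22/13 → advance -1; mR−mL=-2/3 → turn -1·90°
n=4: pose=(4,-7,W); sL=120/137, sR=24/25; mL=-120/137, mR=-4644/3425; mL+mR=-7644/3425 → advance -1; mR−mL=-12/25 → turn -1·90°
n=5: pose=(5,-7,N); sL=6/5, sR=15/32; mL=-6/5, mR=-459/320; mL+mR=-843/320 → advance -1; mR−mL=-15/64 → turn -1·90°

0 120/137 24/25 -120/137 -4644/3425 4 -7 W
1 6/5 15/32 -6/5 -459/320 5 -7 N
2 120/197 120/221 -120/197 -38340/43537 5 -8 E
3 20/39 4/3 -20/39 -46/39 4 -8 S
4 120/137 24/25 -120/137 -4644/3425 4 -7 W
5 6/5 15/32 -6/5 -459/320 5 -7 N
final 5 -8 E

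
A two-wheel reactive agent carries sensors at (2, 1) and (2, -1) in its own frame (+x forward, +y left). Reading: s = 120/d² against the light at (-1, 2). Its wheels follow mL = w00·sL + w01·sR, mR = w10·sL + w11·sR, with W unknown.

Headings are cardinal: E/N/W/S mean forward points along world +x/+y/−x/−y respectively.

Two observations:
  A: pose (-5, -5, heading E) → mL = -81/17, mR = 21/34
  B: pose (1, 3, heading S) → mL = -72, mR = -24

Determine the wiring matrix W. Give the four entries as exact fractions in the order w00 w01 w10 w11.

obs A: pose=(-5,-5,E) → sL=3, sR=30/17, mL=-81/17, mR=21/34
obs B: pose=(1,3,S) → sL=12, sR=60, mL=-72, mR=-24
sensor matrix S = [[3, 30/17], [12, 60]]; det S = 2700/17
solve [mL_A; mL_B] = S·[w00; w01] and [mR_A; mR_B] = S·[w10; w11]:
  w00 = -1, w01 = -1, w10 = 1/2, w11 = -1/2

-1 -1 1/2 -1/2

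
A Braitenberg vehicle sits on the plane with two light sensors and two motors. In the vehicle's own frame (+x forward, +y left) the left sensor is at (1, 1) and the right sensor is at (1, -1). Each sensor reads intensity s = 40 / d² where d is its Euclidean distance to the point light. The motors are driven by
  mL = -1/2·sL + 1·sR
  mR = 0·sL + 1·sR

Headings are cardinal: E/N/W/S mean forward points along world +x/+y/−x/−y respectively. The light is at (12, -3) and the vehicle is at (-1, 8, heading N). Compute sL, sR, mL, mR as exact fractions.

2/17 5/36 49/612 5/36

left sensor world pos  = (-2, 9); dL² = 340
right sensor world pos = (0, 9); dR² = 288
sL = 40/340 = 2/17
sR = 40/288 = 5/36
mL = -1/2·sL + 1·sR = 49/612
mR = 0·sL + 1·sR = 5/36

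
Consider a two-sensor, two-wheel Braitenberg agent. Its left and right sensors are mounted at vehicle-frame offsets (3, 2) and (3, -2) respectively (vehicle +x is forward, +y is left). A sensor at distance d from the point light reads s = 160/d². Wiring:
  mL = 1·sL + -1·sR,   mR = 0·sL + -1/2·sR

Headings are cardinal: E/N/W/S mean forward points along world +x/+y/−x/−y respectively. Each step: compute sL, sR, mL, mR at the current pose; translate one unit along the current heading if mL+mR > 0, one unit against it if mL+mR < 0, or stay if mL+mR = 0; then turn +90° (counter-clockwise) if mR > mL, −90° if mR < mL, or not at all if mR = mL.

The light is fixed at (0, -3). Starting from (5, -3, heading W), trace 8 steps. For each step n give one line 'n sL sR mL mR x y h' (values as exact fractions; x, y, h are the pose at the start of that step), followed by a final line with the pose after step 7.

0 20 20 0 -10 5 -3 W
1 32/5 160/73 1536/365 -80/73 6 -3 N
2 16/9 80/41 -64/369 -40/41 6 -2 E
3 160/53 160/13 -6400/689 -80/13 5 -2 S
4 2 5/2 -1/2 -5/4 5 -1 E
5 160/37 32 -1024/37 -16 4 -1 S
6 80/37 16/5 -192/185 -8/5 4 0 E
7 32/5 160 -768/5 -80 3 0 S
final 3 1 E

n=0: pose=(5,-3,W); sL=20, sR=20; mL=0, mR=-10; mL+mR=-10 → advance -1; mR−mL=-10 → turn -1·90°
n=1: pose=(6,-3,N); sL=32/5, sR=160/73; mL=1536/365, mR=-80/73; mL+mR=1136/365 → advance +1; mR−mL=-1936/365 → turn -1·90°
n=2: pose=(6,-2,E); sL=16/9, sR=80/41; mL=-64/369, mR=-40/41; mL+mR=-424/369 → advance -1; mR−mL=-296/369 → turn -1·90°
n=3: pose=(5,-2,S); sL=160/53, sR=160/13; mL=-6400/689, mR=-80/13; mL+mR=-10640/689 → advance -1; mR−mL=2160/689 → turn +1·90°
n=4: pose=(5,-1,E); sL=2, sR=5/2; mL=-1/2, mR=-5/4; mL+mR=-7/4 → advance -1; mR−mL=-3/4 → turn -1·90°
n=5: pose=(4,-1,S); sL=160/37, sR=32; mL=-1024/37, mR=-16; mL+mR=-1616/37 → advance -1; mR−mL=432/37 → turn +1·90°
n=6: pose=(4,0,E); sL=80/37, sR=16/5; mL=-192/185, mR=-8/5; mL+mR=-488/185 → advance -1; mR−mL=-104/185 → turn -1·90°
n=7: pose=(3,0,S); sL=32/5, sR=160; mL=-768/5, mR=-80; mL+mR=-1168/5 → advance -1; mR−mL=368/5 → turn +1·90°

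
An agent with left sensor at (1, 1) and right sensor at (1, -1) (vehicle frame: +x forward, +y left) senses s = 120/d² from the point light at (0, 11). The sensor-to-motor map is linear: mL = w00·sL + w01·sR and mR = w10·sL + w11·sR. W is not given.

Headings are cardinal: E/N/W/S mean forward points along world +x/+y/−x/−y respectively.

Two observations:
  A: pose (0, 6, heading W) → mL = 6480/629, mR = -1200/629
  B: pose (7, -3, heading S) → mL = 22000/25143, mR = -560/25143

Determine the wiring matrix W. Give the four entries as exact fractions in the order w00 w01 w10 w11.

obs A: pose=(0,6,W) → sL=120/37, sR=120/17, mL=6480/629, mR=-1200/629
obs B: pose=(7,-3,S) → sL=120/289, sR=40/87, mL=22000/25143, mR=-560/25143
sensor matrix S = [[120/37, 120/17], [120/289, 40/87]]; det S = -7590400/5271649
solve [mL_A; mL_B] = S·[w00; w01] and [mR_A; mR_B] = S·[w10; w11]:
  w00 = 1, w01 = 1, w10 = 1/2, w11 = -1/2

1 1 1/2 -1/2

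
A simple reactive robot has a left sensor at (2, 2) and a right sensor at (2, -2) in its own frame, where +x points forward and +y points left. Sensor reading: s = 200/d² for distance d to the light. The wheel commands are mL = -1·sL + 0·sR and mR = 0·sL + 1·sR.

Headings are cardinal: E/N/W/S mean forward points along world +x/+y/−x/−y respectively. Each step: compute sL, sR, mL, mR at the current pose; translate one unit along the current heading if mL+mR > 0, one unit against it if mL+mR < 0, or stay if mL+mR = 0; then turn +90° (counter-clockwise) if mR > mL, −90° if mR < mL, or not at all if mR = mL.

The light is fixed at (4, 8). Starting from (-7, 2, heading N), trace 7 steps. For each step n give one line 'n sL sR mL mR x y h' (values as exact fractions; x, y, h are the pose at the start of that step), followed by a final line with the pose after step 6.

n=0: pose=(-7,2,N); sL=40/37, sR=200/97; mL=-40/37, mR=200/97; mL+mR=3520/3589 → advance +1; mR−mL=11280/3589 → turn +1·90°
n=1: pose=(-7,3,W); sL=100/109, sR=100/89; mL=-100/109, mR=100/89; mL+mR=2000/9701 → advance +1; mR−mL=19800/9701 → turn +1·90°
n=2: pose=(-8,3,S); sL=200/149, sR=40/49; mL=-200/149, mR=40/49; mL+mR=-3840/7301 → advance -1; mR−mL=15760/7301 → turn +1·90°
n=3: pose=(-8,4,E); sL=25/13, sR=25/17; mL=-25/13, mR=25/17; mL+mR=-100/221 → advance -1; mR−mL=750/221 → turn +1·90°
n=4: pose=(-9,4,N); sL=200/229, sR=8/5; mL=-200/229, mR=8/5; mL+mR=832/1145 → advance +1; mR−mL=2832/1145 → turn +1·90°
n=5: pose=(-9,5,W); sL=4/5, sR=100/113; mL=-4/5, mR=100/113; mL+mR=48/565 → advance +1; mR−mL=952/565 → turn +1·90°
n=6: pose=(-10,5,S); sL=200/169, sR=200/281; mL=-200/169, mR=200/281; mL+mR=-22400/47489 → advance -1; mR−mL=90000/47489 → turn +1·90°

0 40/37 200/97 -40/37 200/97 -7 2 N
1 100/109 100/89 -100/109 100/89 -7 3 W
2 200/149 40/49 -200/149 40/49 -8 3 S
3 25/13 25/17 -25/13 25/17 -8 4 E
4 200/229 8/5 -200/229 8/5 -9 4 N
5 4/5 100/113 -4/5 100/113 -9 5 W
6 200/169 200/281 -200/169 200/281 -10 5 S
final -10 6 E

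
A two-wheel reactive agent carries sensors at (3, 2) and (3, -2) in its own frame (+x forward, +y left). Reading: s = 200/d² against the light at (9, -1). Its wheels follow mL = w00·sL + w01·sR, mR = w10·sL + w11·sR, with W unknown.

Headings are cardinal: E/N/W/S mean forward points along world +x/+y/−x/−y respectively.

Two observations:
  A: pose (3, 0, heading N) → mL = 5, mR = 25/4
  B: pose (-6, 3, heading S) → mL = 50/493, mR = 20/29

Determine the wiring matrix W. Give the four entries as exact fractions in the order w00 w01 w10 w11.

obs A: pose=(3,0,N) → sL=5/2, sR=25/4, mL=5, mR=25/4
obs B: pose=(-6,3,S) → sL=20/17, sR=20/29, mL=50/493, mR=20/29
sensor matrix S = [[5/2, 25/4], [20/17, 20/29]]; det S = -2775/493
solve [mL_A; mL_B] = S·[w00; w01] and [mR_A; mR_B] = S·[w10; w11]:
  w00 = -1/2, w01 = 1, w10 = 0, w11 = 1

-1/2 1 0 1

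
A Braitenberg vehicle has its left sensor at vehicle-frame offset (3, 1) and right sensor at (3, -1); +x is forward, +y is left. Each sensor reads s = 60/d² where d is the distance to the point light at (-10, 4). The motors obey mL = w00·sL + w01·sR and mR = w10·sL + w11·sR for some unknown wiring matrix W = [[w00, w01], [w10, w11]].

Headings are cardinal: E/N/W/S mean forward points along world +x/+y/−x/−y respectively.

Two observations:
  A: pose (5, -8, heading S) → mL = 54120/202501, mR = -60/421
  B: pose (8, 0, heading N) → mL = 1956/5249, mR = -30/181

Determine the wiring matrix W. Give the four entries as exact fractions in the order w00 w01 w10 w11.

obs A: pose=(5,-8,S) → sL=60/481, sR=60/421, mL=54120/202501, mR=-60/421
obs B: pose=(8,0,N) → sL=6/29, sR=30/181, mL=1956/5249, mR=-30/181
sensor matrix S = [[60/481, 60/421], [6/29, 30/181]]; det S = -9365760/1062927749
solve [mL_A; mL_B] = S·[w00; w01] and [mR_A; mR_B] = S·[w10; w11]:
  w00 = 1, w01 = 1, w10 = 0, w11 = -1

1 1 0 -1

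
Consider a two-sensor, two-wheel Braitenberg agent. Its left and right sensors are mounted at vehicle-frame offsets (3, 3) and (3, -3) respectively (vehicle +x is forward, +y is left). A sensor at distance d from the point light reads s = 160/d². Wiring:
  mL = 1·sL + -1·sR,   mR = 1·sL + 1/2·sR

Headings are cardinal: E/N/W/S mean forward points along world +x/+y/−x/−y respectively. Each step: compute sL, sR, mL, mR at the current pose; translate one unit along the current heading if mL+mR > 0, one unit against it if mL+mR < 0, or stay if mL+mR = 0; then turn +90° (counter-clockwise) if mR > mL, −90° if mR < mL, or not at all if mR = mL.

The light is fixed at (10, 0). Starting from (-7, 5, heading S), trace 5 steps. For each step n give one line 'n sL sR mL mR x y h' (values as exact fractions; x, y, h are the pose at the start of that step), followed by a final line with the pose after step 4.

n=0: pose=(-7,5,S); sL=4/5, sR=40/101; mL=204/505, mR=504/505; mL+mR=708/505 → advance +1; mR−mL=60/101 → turn +1·90°
n=1: pose=(-7,4,E); sL=32/49, sR=160/197; mL=-1536/9653, mR=10224/9653; mL+mR=8688/9653 → advance +1; mR−mL=240/197 → turn +1·90°
n=2: pose=(-6,4,N); sL=16/41, sR=80/109; mL=-1536/4469, mR=3384/4469; mL+mR=1848/4469 → advance +1; mR−mL=120/109 → turn +1·90°
n=3: pose=(-6,5,W); sL=32/73, sR=32/85; mL=384/6205, mR=3888/6205; mL+mR=4272/6205 → advance +1; mR−mL=48/85 → turn +1·90°
n=4: pose=(-7,5,S); sL=4/5, sR=40/101; mL=204/505, mR=504/505; mL+mR=708/505 → advance +1; mR−mL=60/101 → turn +1·90°

0 4/5 40/101 204/505 504/505 -7 5 S
1 32/49 160/197 -1536/9653 10224/9653 -7 4 E
2 16/41 80/109 -1536/4469 3384/4469 -6 4 N
3 32/73 32/85 384/6205 3888/6205 -6 5 W
4 4/5 40/101 204/505 504/505 -7 5 S
final -7 4 E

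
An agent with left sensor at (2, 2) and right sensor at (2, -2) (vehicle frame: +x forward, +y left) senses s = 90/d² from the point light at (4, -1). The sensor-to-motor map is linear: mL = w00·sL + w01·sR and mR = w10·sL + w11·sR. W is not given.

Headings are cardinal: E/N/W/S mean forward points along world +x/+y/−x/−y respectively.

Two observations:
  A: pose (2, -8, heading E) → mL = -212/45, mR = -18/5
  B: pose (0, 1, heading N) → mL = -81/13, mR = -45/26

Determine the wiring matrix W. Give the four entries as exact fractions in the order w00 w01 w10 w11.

obs A: pose=(2,-8,E) → sL=18/5, sR=10/9, mL=-212/45, mR=-18/5
obs B: pose=(0,1,N) → sL=45/26, sR=9/2, mL=-81/13, mR=-45/26
sensor matrix S = [[18/5, 10/9], [45/26, 9/2]]; det S = 928/65
solve [mL_A; mL_B] = S·[w00; w01] and [mR_A; mR_B] = S·[w10; w11]:
  w00 = -1, w01 = -1, w10 = -1, w11 = 0

-1 -1 -1 0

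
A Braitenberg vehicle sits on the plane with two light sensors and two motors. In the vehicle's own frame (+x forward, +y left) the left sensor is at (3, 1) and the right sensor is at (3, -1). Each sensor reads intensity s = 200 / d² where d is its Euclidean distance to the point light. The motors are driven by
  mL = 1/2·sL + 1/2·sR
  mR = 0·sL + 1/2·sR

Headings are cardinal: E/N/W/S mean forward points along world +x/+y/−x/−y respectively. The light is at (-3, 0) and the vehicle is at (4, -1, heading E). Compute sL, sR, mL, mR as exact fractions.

left sensor world pos  = (7, 0); dL² = 100
right sensor world pos = (7, -2); dR² = 104
sL = 200/100 = 2
sR = 200/104 = 25/13
mL = 1/2·sL + 1/2·sR = 51/26
mR = 0·sL + 1/2·sR = 25/26

2 25/13 51/26 25/26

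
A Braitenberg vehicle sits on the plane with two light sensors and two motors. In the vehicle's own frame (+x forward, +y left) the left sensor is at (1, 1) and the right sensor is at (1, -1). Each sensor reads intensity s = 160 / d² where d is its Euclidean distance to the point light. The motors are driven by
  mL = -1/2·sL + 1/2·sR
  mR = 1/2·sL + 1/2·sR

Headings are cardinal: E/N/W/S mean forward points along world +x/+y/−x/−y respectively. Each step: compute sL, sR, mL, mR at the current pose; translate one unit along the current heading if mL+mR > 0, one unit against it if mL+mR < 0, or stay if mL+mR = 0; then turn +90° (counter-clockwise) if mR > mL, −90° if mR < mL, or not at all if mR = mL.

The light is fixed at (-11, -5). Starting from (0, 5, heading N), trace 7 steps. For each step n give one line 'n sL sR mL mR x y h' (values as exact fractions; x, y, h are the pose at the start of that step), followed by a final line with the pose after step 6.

n=0: pose=(0,5,N); sL=160/221, sR=32/53; mL=-704/11713, mR=7776/11713; mL+mR=32/53 → advance +1; mR−mL=160/221 → turn +1·90°
n=1: pose=(0,6,W); sL=4/5, sR=40/61; mL=-22/305, mR=222/305; mL+mR=40/61 → advance +1; mR−mL=4/5 → turn +1·90°
n=2: pose=(-1,6,S); sL=160/221, sR=160/181; mL=3200/40001, mR=32160/40001; mL+mR=160/181 → advance +1; mR−mL=160/221 → turn +1·90°
n=3: pose=(-1,5,E); sL=80/121, sR=80/101; mL=800/12221, mR=8880/12221; mL+mR=80/101 → advance +1; mR−mL=80/121 → turn +1·90°
n=4: pose=(0,5,N); sL=160/221, sR=32/53; mL=-704/11713, mR=7776/11713; mL+mR=32/53 → advance +1; mR−mL=160/221 → turn +1·90°
n=5: pose=(0,6,W); sL=4/5, sR=40/61; mL=-22/305, mR=222/305; mL+mR=40/61 → advance +1; mR−mL=4/5 → turn +1·90°
n=6: pose=(-1,6,S); sL=160/221, sR=160/181; mL=3200/40001, mR=32160/40001; mL+mR=160/181 → advance +1; mR−mL=160/221 → turn +1·90°

0 160/221 32/53 -704/11713 7776/11713 0 5 N
1 4/5 40/61 -22/305 222/305 0 6 W
2 160/221 160/181 3200/40001 32160/40001 -1 6 S
3 80/121 80/101 800/12221 8880/12221 -1 5 E
4 160/221 32/53 -704/11713 7776/11713 0 5 N
5 4/5 40/61 -22/305 222/305 0 6 W
6 160/221 160/181 3200/40001 32160/40001 -1 6 S
final -1 5 E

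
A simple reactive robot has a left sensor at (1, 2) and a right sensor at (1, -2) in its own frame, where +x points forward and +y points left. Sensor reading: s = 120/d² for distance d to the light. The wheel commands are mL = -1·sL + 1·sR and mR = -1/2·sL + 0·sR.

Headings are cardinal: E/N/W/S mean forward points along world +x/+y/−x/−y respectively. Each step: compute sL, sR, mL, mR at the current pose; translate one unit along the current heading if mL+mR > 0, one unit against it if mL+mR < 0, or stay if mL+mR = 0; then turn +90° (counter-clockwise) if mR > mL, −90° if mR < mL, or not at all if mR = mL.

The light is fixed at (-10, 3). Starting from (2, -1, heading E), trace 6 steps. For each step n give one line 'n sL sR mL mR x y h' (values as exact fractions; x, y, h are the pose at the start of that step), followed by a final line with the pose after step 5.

0 120/173 24/41 -768/7093 -60/173 2 -1 E
1 60/97 60/53 2640/5141 -30/97 1 -1 S
2 120/149 120/109 4800/16241 -60/149 1 -2 W
3 30/29 30/53 -720/1537 -15/29 2 -2 N
4 24/37 120/233 -1152/8621 -12/37 2 -3 E
5 60/109 12/13 528/1417 -30/109 1 -3 S
final 1 -4 W

n=0: pose=(2,-1,E); sL=120/173, sR=24/41; mL=-768/7093, mR=-60/173; mL+mR=-3228/7093 → advance -1; mR−mL=-1692/7093 → turn -1·90°
n=1: pose=(1,-1,S); sL=60/97, sR=60/53; mL=2640/5141, mR=-30/97; mL+mR=1050/5141 → advance +1; mR−mL=-4230/5141 → turn -1·90°
n=2: pose=(1,-2,W); sL=120/149, sR=120/109; mL=4800/16241, mR=-60/149; mL+mR=-1740/16241 → advance -1; mR−mL=-11340/16241 → turn -1·90°
n=3: pose=(2,-2,N); sL=30/29, sR=30/53; mL=-720/1537, mR=-15/29; mL+mR=-1515/1537 → advance -1; mR−mL=-75/1537 → turn -1·90°
n=4: pose=(2,-3,E); sL=24/37, sR=120/233; mL=-1152/8621, mR=-12/37; mL+mR=-3948/8621 → advance -1; mR−mL=-1644/8621 → turn -1·90°
n=5: pose=(1,-3,S); sL=60/109, sR=12/13; mL=528/1417, mR=-30/109; mL+mR=138/1417 → advance +1; mR−mL=-918/1417 → turn -1·90°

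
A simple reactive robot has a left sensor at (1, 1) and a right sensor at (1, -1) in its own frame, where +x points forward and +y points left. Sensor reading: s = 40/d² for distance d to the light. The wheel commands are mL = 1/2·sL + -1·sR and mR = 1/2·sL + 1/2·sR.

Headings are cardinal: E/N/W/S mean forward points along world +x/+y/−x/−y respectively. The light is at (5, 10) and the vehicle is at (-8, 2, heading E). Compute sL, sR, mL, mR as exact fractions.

left sensor world pos  = (-7, 3); dL² = 193
right sensor world pos = (-7, 1); dR² = 225
sL = 40/193 = 40/193
sR = 40/225 = 8/45
mL = 1/2·sL + -1·sR = -644/8685
mR = 1/2·sL + 1/2·sR = 1672/8685

40/193 8/45 -644/8685 1672/8685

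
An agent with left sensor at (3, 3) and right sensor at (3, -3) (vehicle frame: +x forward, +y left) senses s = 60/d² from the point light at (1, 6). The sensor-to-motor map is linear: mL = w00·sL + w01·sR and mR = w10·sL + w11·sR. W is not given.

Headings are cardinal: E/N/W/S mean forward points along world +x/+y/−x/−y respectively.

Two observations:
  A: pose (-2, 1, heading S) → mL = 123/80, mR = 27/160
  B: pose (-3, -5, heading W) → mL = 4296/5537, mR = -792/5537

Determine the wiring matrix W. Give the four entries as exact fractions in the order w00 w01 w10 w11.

obs A: pose=(-2,1,S) → sL=15/16, sR=3/5, mL=123/80, mR=27/160
obs B: pose=(-3,-5,W) → sL=12/49, sR=60/113, mL=4296/5537, mR=-792/5537
sensor matrix S = [[15/16, 3/5], [12/49, 60/113]]; det S = 38853/110740
solve [mL_A; mL_B] = S·[w00; w01] and [mR_A; mR_B] = S·[w10; w11]:
  w00 = 1, w01 = 1, w10 = 1/2, w11 = -1/2

1 1 1/2 -1/2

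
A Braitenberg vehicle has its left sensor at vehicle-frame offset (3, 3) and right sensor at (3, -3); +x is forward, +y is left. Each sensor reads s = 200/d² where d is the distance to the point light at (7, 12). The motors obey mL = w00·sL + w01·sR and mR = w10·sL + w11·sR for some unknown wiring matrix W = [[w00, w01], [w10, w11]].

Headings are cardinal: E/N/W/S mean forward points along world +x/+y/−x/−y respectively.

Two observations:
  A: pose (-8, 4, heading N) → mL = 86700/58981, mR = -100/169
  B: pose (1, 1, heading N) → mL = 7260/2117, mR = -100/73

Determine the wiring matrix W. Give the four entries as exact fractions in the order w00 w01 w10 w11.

obs A: pose=(-8,4,N) → sL=200/349, sR=200/169, mL=86700/58981, mR=-100/169
obs B: pose=(1,1,N) → sL=40/29, sR=200/73, mL=7260/2117, mR=-100/73
sensor matrix S = [[200/349, 200/169], [40/29, 200/73]]; det S = -7776000/124862777
solve [mL_A; mL_B] = S·[w00; w01] and [mR_A; mR_B] = S·[w10; w11]:
  w00 = 1/2, w01 = 1, w10 = 0, w11 = -1/2

1/2 1 0 -1/2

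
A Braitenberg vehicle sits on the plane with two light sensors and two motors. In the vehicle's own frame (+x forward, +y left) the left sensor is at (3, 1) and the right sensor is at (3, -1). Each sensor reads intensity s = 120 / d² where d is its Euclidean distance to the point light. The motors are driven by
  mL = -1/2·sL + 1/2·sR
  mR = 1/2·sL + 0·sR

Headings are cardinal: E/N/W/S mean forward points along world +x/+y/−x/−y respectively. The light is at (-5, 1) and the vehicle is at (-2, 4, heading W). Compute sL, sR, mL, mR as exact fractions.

30 15/2 -45/4 15

left sensor world pos  = (-5, 3); dL² = 4
right sensor world pos = (-5, 5); dR² = 16
sL = 120/4 = 30
sR = 120/16 = 15/2
mL = -1/2·sL + 1/2·sR = -45/4
mR = 1/2·sL + 0·sR = 15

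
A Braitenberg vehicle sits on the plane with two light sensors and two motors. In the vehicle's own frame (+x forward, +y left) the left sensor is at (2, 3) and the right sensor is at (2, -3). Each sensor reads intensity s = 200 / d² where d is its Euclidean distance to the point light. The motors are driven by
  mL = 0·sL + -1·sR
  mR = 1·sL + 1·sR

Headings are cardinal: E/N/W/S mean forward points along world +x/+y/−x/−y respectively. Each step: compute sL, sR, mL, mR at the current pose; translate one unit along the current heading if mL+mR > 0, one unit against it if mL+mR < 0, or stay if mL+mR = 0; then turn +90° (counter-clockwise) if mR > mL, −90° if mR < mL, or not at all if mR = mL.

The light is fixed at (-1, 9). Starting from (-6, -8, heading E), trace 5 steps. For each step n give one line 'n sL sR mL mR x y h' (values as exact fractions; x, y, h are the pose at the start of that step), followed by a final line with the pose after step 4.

n=0: pose=(-6,-8,E); sL=40/41, sR=200/409; mL=-200/409, mR=24560/16769; mL+mR=40/41 → advance +1; mR−mL=32760/16769 → turn +1·90°
n=1: pose=(-5,-8,N); sL=100/137, sR=100/113; mL=-100/113, mR=25000/15481; mL+mR=100/137 → advance +1; mR−mL=38700/15481 → turn +1·90°
n=2: pose=(-5,-7,W); sL=200/397, sR=40/41; mL=-40/41, mR=24080/16277; mL+mR=200/397 → advance +1; mR−mL=39960/16277 → turn +1·90°
n=3: pose=(-6,-7,S); sL=25/41, sR=50/97; mL=-50/97, mR=4475/3977; mL+mR=25/41 → advance +1; mR−mL=6525/3977 → turn +1·90°
n=4: pose=(-6,-8,E); sL=40/41, sR=200/409; mL=-200/409, mR=24560/16769; mL+mR=40/41 → advance +1; mR−mL=32760/16769 → turn +1·90°

0 40/41 200/409 -200/409 24560/16769 -6 -8 E
1 100/137 100/113 -100/113 25000/15481 -5 -8 N
2 200/397 40/41 -40/41 24080/16277 -5 -7 W
3 25/41 50/97 -50/97 4475/3977 -6 -7 S
4 40/41 200/409 -200/409 24560/16769 -6 -8 E
final -5 -8 N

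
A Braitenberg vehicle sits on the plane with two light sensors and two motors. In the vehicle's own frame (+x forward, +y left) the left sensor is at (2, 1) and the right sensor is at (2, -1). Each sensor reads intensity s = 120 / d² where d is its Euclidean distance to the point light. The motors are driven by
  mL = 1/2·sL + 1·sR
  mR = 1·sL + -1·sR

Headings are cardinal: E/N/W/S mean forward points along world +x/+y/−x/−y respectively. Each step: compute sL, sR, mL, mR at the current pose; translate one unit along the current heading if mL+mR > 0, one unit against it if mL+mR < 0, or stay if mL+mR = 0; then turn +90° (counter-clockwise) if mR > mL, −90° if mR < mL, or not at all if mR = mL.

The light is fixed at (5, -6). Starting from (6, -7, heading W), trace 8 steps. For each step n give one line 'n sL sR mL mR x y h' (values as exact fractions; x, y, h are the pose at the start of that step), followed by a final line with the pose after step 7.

n=0: pose=(6,-7,W); sL=24, sR=120; mL=132, mR=-96; mL+mR=36 → advance +1; mR−mL=-228 → turn -1·90°
n=1: pose=(5,-7,N); sL=60, sR=60; mL=90, mR=0; mL+mR=90 → advance +1; mR−mL=-90 → turn -1·90°
n=2: pose=(5,-6,E); sL=24, sR=24; mL=36, mR=0; mL+mR=36 → advance +1; mR−mL=-36 → turn -1·90°
n=3: pose=(6,-6,S); sL=15, sR=30; mL=75/2, mR=-15; mL+mR=45/2 → advance +1; mR−mL=-105/2 → turn -1·90°
n=4: pose=(6,-7,W); sL=24, sR=120; mL=132, mR=-96; mL+mR=36 → advance +1; mR−mL=-228 → turn -1·90°
n=5: pose=(5,-7,N); sL=60, sR=60; mL=90, mR=0; mL+mR=90 → advance +1; mR−mL=-90 → turn -1·90°
n=6: pose=(5,-6,E); sL=24, sR=24; mL=36, mR=0; mL+mR=36 → advance +1; mR−mL=-36 → turn -1·90°
n=7: pose=(6,-6,S); sL=15, sR=30; mL=75/2, mR=-15; mL+mR=45/2 → advance +1; mR−mL=-105/2 → turn -1·90°

0 24 120 132 -96 6 -7 W
1 60 60 90 0 5 -7 N
2 24 24 36 0 5 -6 E
3 15 30 75/2 -15 6 -6 S
4 24 120 132 -96 6 -7 W
5 60 60 90 0 5 -7 N
6 24 24 36 0 5 -6 E
7 15 30 75/2 -15 6 -6 S
final 6 -7 W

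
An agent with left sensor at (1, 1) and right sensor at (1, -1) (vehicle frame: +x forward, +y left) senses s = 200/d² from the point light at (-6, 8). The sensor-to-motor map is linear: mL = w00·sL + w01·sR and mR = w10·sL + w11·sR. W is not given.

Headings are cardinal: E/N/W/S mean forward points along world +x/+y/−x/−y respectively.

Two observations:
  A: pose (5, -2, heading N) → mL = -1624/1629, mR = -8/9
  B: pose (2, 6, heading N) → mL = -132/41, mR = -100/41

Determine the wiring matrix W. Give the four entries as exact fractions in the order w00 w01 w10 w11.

-1/2 -1/2 0 -1

obs A: pose=(5,-2,N) → sL=200/181, sR=8/9, mL=-1624/1629, mR=-8/9
obs B: pose=(2,6,N) → sL=4, sR=100/41, mL=-132/41, mR=-100/41
sensor matrix S = [[200/181, 8/9], [4, 100/41]]; det S = -57472/66789
solve [mL_A; mL_B] = S·[w00; w01] and [mR_A; mR_B] = S·[w10; w11]:
  w00 = -1/2, w01 = -1/2, w10 = 0, w11 = -1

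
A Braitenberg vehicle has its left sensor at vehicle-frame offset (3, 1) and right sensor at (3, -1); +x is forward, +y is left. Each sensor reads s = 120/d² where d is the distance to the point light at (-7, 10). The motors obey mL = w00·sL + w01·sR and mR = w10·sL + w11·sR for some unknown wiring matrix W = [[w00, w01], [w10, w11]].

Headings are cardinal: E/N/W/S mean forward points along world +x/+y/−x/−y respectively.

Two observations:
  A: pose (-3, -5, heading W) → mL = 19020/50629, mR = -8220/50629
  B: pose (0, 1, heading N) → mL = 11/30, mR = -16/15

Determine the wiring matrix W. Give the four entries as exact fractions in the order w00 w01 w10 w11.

obs A: pose=(-3,-5,W) → sL=120/257, sR=120/197, mL=19020/50629, mR=-8220/50629
obs B: pose=(0,1,N) → sL=5/3, sR=6/5, mL=11/30, mR=-16/15
sensor matrix S = [[120/257, 120/197], [5/3, 6/5]]; det S = -23032/50629
solve [mL_A; mL_B] = S·[w00; w01] and [mR_A; mR_B] = S·[w10; w11]:
  w00 = -1/2, w01 = 1, w10 = -1, w11 = 1/2

-1/2 1 -1 1/2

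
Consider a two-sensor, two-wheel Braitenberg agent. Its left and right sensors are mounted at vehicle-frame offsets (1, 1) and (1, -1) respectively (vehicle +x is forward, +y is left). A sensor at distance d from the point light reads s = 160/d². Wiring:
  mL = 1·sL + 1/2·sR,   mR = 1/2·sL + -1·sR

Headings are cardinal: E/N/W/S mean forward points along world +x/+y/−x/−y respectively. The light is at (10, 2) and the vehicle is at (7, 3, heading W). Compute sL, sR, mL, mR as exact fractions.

10 8 14 -3

left sensor world pos  = (6, 2); dL² = 16
right sensor world pos = (6, 4); dR² = 20
sL = 160/16 = 10
sR = 160/20 = 8
mL = 1·sL + 1/2·sR = 14
mR = 1/2·sL + -1·sR = -3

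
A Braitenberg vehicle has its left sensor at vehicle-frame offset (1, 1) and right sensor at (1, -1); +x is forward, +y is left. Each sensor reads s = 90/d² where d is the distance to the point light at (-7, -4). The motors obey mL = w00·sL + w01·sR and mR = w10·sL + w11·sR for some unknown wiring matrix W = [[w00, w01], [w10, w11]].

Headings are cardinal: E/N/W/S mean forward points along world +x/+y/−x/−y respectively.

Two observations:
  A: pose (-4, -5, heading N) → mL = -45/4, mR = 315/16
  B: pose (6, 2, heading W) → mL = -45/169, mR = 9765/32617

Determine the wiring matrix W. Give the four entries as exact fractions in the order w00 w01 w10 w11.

obs A: pose=(-4,-5,N) → sL=45/2, sR=45/8, mL=-45/4, mR=315/16
obs B: pose=(6,2,W) → sL=90/169, sR=90/193, mL=-45/169, mR=9765/32617
sensor matrix S = [[45/2, 45/8], [90/169, 90/193]]; det S = 978075/130468
solve [mL_A; mL_B] = S·[w00; w01] and [mR_A; mR_B] = S·[w10; w11]:
  w00 = -1/2, w01 = 0, w10 = 1, w11 = -1/2

-1/2 0 1 -1/2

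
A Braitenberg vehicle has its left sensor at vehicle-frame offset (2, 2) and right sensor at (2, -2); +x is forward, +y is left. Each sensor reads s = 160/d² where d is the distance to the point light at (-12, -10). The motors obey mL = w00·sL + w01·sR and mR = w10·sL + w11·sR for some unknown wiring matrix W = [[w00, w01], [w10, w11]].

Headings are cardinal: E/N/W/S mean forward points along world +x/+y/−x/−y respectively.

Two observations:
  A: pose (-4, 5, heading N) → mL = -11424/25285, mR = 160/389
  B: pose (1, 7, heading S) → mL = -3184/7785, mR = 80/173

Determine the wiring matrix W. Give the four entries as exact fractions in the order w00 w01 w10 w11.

-1/2 -1/2 0 1

obs A: pose=(-4,5,N) → sL=32/65, sR=160/389, mL=-11424/25285, mR=160/389
obs B: pose=(1,7,S) → sL=16/45, sR=80/173, mL=-3184/7785, mR=80/173
sensor matrix S = [[32/65, 160/389], [16/45, 80/173]]; det S = 641024/7873749
solve [mL_A; mL_B] = S·[w00; w01] and [mR_A; mR_B] = S·[w10; w11]:
  w00 = -1/2, w01 = -1/2, w10 = 0, w11 = 1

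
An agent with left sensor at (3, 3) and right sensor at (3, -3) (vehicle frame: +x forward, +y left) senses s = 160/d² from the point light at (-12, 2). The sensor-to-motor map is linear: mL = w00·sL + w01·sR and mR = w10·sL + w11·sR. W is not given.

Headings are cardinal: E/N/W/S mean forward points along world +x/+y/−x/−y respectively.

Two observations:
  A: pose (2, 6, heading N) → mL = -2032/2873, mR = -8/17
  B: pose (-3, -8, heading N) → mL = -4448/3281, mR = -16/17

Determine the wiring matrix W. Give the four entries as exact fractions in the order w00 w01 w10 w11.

-1/2 -1/2 -1/2 0

obs A: pose=(2,6,N) → sL=16/17, sR=80/169, mL=-2032/2873, mR=-8/17
obs B: pose=(-3,-8,N) → sL=32/17, sR=160/193, mL=-4448/3281, mR=-16/17
sensor matrix S = [[16/17, 80/169], [32/17, 160/193]]; det S = -61440/554489
solve [mL_A; mL_B] = S·[w00; w01] and [mR_A; mR_B] = S·[w10; w11]:
  w00 = -1/2, w01 = -1/2, w10 = -1/2, w11 = 0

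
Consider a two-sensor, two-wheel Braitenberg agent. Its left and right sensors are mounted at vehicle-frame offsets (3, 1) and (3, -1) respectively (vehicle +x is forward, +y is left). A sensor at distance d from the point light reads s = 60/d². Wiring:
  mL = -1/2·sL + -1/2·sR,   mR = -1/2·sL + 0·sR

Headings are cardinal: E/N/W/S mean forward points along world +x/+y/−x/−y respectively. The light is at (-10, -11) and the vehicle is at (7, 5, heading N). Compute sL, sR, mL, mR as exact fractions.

60/617 12/137 -7812/84529 -30/617

left sensor world pos  = (6, 8); dL² = 617
right sensor world pos = (8, 8); dR² = 685
sL = 60/617 = 60/617
sR = 60/685 = 12/137
mL = -1/2·sL + -1/2·sR = -7812/84529
mR = -1/2·sL + 0·sR = -30/617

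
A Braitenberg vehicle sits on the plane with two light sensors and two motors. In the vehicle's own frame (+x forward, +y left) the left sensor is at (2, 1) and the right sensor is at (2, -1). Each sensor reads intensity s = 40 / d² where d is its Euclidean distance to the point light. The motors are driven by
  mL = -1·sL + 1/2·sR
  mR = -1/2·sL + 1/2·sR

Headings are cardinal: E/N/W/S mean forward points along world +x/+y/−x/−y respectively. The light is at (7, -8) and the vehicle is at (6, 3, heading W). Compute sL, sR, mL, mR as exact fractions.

left sensor world pos  = (4, 2); dL² = 109
right sensor world pos = (4, 4); dR² = 153
sL = 40/109 = 40/109
sR = 40/153 = 40/153
mL = -1·sL + 1/2·sR = -3940/16677
mR = -1/2·sL + 1/2·sR = -880/16677

40/109 40/153 -3940/16677 -880/16677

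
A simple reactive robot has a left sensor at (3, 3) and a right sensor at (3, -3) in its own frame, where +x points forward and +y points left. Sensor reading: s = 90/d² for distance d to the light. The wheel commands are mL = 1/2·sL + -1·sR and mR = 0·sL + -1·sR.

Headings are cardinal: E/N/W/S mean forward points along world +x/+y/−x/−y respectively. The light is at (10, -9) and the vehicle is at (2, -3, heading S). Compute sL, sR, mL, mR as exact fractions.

45/17 9/13 279/442 -9/13

left sensor world pos  = (5, -6); dL² = 34
right sensor world pos = (-1, -6); dR² = 130
sL = 90/34 = 45/17
sR = 90/130 = 9/13
mL = 1/2·sL + -1·sR = 279/442
mR = 0·sL + -1·sR = -9/13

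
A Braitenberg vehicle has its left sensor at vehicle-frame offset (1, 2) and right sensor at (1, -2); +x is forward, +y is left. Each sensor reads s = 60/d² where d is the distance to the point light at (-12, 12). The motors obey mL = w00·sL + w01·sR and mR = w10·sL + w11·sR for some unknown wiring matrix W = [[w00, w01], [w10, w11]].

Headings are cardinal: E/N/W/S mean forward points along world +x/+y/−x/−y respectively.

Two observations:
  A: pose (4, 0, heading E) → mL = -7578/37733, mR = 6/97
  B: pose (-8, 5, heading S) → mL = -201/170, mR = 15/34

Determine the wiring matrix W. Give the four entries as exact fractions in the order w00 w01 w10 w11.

-1/2 -1 0 1/2

obs A: pose=(4,0,E) → sL=60/389, sR=12/97, mL=-7578/37733, mR=6/97
obs B: pose=(-8,5,S) → sL=3/5, sR=15/17, mL=-201/170, mR=15/34
sensor matrix S = [[60/389, 12/97], [3/5, 15/17]]; det S = 198432/3207305
solve [mL_A; mL_B] = S·[w00; w01] and [mR_A; mR_B] = S·[w10; w11]:
  w00 = -1/2, w01 = -1, w10 = 0, w11 = 1/2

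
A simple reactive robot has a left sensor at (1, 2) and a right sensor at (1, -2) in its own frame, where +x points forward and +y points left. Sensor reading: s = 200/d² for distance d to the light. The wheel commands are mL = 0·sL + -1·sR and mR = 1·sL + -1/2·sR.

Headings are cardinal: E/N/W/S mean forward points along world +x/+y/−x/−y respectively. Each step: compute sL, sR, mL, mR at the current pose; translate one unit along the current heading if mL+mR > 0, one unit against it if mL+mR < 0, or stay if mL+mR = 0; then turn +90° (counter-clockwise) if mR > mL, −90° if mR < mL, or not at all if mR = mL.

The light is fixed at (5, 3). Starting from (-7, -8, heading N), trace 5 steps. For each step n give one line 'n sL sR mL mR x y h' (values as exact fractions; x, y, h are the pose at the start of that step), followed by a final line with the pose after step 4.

n=0: pose=(-7,-8,N); sL=25/37, sR=1; mL=-1, mR=13/74; mL+mR=-61/74 → advance -1; mR−mL=87/74 → turn +1·90°
n=1: pose=(-7,-9,W); sL=40/73, sR=200/269; mL=-200/269, mR=3460/19637; mL+mR=-11140/19637 → advance -1; mR−mL=18060/19637 → turn +1·90°
n=2: pose=(-6,-9,S); sL=4/5, sR=100/169; mL=-100/169, mR=426/845; mL+mR=-74/845 → advance -1; mR−mL=926/845 → turn +1·90°
n=3: pose=(-6,-8,E); sL=200/181, sR=200/269; mL=-200/269, mR=35700/48689; mL+mR=-500/48689 → advance -1; mR−mL=71900/48689 → turn +1·90°
n=4: pose=(-7,-8,N); sL=25/37, sR=1; mL=-1, mR=13/74; mL+mR=-61/74 → advance -1; mR−mL=87/74 → turn +1·90°

0 25/37 1 -1 13/74 -7 -8 N
1 40/73 200/269 -200/269 3460/19637 -7 -9 W
2 4/5 100/169 -100/169 426/845 -6 -9 S
3 200/181 200/269 -200/269 35700/48689 -6 -8 E
4 25/37 1 -1 13/74 -7 -8 N
final -7 -9 W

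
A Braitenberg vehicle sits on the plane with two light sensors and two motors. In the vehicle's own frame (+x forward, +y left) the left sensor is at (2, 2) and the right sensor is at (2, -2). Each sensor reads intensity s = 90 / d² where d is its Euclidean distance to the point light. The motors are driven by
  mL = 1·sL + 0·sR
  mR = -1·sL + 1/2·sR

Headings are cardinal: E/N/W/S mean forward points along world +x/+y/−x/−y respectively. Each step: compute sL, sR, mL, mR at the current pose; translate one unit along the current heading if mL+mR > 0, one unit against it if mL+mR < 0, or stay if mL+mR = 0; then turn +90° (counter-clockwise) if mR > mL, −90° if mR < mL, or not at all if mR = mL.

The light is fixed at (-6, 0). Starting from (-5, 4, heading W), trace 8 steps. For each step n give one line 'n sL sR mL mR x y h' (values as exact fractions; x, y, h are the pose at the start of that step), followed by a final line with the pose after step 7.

n=0: pose=(-5,4,W); sL=18, sR=90/37; mL=18, mR=-621/37; mL+mR=45/37 → advance +1; mR−mL=-1287/37 → turn -1·90°
n=1: pose=(-6,4,N); sL=9/4, sR=9/4; mL=9/4, mR=-9/8; mL+mR=9/8 → advance +1; mR−mL=-27/8 → turn -1·90°
n=2: pose=(-6,5,E); sL=90/53, sR=90/13; mL=90/53, mR=1215/689; mL+mR=45/13 → advance +1; mR−mL=45/689 → turn +1·90°
n=3: pose=(-5,5,N); sL=9/5, sR=45/29; mL=9/5, mR=-297/290; mL+mR=45/58 → advance +1; mR−mL=-819/290 → turn -1·90°
n=4: pose=(-5,6,E); sL=90/73, sR=18/5; mL=90/73, mR=207/365; mL+mR=9/5 → advance +1; mR−mL=-243/365 → turn -1·90°
n=5: pose=(-4,6,S); sL=45/16, sR=45/8; mL=45/16, mR=0; mL+mR=45/16 → advance +1; mR−mL=-45/16 → turn -1·90°
n=6: pose=(-4,5,W); sL=10, sR=90/49; mL=10, mR=-445/49; mL+mR=45/49 → advance +1; mR−mL=-935/49 → turn -1·90°
n=7: pose=(-5,5,N); sL=9/5, sR=45/29; mL=9/5, mR=-297/290; mL+mR=45/58 → advance +1; mR−mL=-819/290 → turn -1·90°

0 18 90/37 18 -621/37 -5 4 W
1 9/4 9/4 9/4 -9/8 -6 4 N
2 90/53 90/13 90/53 1215/689 -6 5 E
3 9/5 45/29 9/5 -297/290 -5 5 N
4 90/73 18/5 90/73 207/365 -5 6 E
5 45/16 45/8 45/16 0 -4 6 S
6 10 90/49 10 -445/49 -4 5 W
7 9/5 45/29 9/5 -297/290 -5 5 N
final -5 6 E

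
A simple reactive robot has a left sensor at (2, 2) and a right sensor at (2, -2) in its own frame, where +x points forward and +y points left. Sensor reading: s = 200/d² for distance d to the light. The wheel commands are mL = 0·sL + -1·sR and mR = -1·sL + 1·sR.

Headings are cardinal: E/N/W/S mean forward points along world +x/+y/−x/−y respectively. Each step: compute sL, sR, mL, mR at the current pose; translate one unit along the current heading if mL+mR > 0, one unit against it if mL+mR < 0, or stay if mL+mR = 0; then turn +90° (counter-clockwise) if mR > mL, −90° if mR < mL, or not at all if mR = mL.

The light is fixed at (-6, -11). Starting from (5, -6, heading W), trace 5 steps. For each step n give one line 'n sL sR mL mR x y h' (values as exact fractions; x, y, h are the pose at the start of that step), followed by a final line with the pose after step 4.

0 20/9 20/13 -20/13 -80/117 5 -6 W
1 40/41 200/109 -200/109 3840/4469 6 -6 S
2 10/13 50/53 -50/53 120/689 6 -5 E
3 40/29 200/233 -200/233 -3520/6757 5 -5 N
4 20/9 20/13 -20/13 -80/117 5 -6 W
final 6 -6 S

n=0: pose=(5,-6,W); sL=20/9, sR=20/13; mL=-20/13, mR=-80/117; mL+mR=-20/9 → advance -1; mR−mL=100/117 → turn +1·90°
n=1: pose=(6,-6,S); sL=40/41, sR=200/109; mL=-200/109, mR=3840/4469; mL+mR=-40/41 → advance -1; mR−mL=12040/4469 → turn +1·90°
n=2: pose=(6,-5,E); sL=10/13, sR=50/53; mL=-50/53, mR=120/689; mL+mR=-10/13 → advance -1; mR−mL=770/689 → turn +1·90°
n=3: pose=(5,-5,N); sL=40/29, sR=200/233; mL=-200/233, mR=-3520/6757; mL+mR=-40/29 → advance -1; mR−mL=2280/6757 → turn +1·90°
n=4: pose=(5,-6,W); sL=20/9, sR=20/13; mL=-20/13, mR=-80/117; mL+mR=-20/9 → advance -1; mR−mL=100/117 → turn +1·90°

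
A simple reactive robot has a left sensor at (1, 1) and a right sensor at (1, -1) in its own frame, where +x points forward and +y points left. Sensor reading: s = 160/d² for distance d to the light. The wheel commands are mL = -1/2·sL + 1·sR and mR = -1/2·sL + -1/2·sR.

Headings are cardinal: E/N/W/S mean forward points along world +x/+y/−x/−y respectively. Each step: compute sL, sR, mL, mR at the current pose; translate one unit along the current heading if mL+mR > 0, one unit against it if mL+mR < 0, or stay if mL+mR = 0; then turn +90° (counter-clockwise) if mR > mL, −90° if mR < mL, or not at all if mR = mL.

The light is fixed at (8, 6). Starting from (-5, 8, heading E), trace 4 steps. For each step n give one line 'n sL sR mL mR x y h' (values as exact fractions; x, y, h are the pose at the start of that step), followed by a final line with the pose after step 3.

0 160/153 32/29 2576/4437 -4768/4437 -5 8 E
1 16/17 80/113 456/1921 -1584/1921 -6 8 S
2 160/229 160/241 17360/55189 -37600/55189 -6 9 W
3 40/53 1 33/53 -93/106 -5 9 N
final -5 8 E

n=0: pose=(-5,8,E); sL=160/153, sR=32/29; mL=2576/4437, mR=-4768/4437; mL+mR=-2192/4437 → advance -1; mR−mL=-48/29 → turn -1·90°
n=1: pose=(-6,8,S); sL=16/17, sR=80/113; mL=456/1921, mR=-1584/1921; mL+mR=-1128/1921 → advance -1; mR−mL=-120/113 → turn -1·90°
n=2: pose=(-6,9,W); sL=160/229, sR=160/241; mL=17360/55189, mR=-37600/55189; mL+mR=-20240/55189 → advance -1; mR−mL=-240/241 → turn -1·90°
n=3: pose=(-5,9,N); sL=40/53, sR=1; mL=33/53, mR=-93/106; mL+mR=-27/106 → advance -1; mR−mL=-3/2 → turn -1·90°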